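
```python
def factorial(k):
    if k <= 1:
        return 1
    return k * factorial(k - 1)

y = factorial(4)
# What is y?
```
Call trace:
factorial(k=4)
  factorial(k=3)
    factorial(k=2)
      factorial(k=1)
      -> return 1
    -> return 2
  -> return 6
-> return 24

Final answer: 24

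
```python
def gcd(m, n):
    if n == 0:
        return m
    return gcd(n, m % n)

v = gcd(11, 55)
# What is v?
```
Call trace:
gcd(m=11, n=55)
  gcd(m=55, n=11)
    gcd(m=11, n=0)
    -> return 11
  -> return 11
-> return 11

Final answer: 11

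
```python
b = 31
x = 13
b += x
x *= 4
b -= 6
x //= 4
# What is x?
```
Trace:
  b=31
  b=31, x=13
  b=44, x=13
  b=44, x=52
  b=38, x=52
  b=38, x=13

Final answer: 13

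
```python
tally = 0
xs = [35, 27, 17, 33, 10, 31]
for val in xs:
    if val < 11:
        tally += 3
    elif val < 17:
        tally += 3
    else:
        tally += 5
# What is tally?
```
Trace:
  tally=0
  tally=5, val=35
  tally=10, val=27
  tally=15, val=17
  tally=20, val=33
  tally=23, val=10
  tally=28, val=31

Final answer: 28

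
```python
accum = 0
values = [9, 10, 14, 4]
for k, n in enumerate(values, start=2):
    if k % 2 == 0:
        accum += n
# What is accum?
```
Trace:
  accum=0
  accum=9, k=2, n=9
  accum=9, k=3, n=10
  accum=23, k=4, n=14
  accum=23, k=5, n=4

Final answer: 23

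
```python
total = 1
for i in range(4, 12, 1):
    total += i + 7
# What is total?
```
Trace:
  total=1
  total=12, i=4
  total=24, i=5
  total=37, i=6
  total=51, i=7
  total=66, i=8
  total=82, i=9
  total=99, i=10
  total=117, i=11

Final answer: 117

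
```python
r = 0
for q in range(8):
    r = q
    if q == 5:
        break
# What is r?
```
Trace:
  r=0
  r=0, q=0
  r=1, q=1
  r=2, q=2
  r=3, q=3
  r=4, q=4
  r=5, q=5

Final answer: 5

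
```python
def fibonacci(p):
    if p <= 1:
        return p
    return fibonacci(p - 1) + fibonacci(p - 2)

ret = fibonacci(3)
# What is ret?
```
Call trace:
fibonacci(p=3)
  fibonacci(p=2)
    fibonacci(p=1)
    -> return 1
    fibonacci(p=0)
    -> return 0
  -> return 1
  fibonacci(p=1)
  -> return 1
-> return 2

Final answer: 2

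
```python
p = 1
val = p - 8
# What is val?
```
Trace:
  p=1
  p=1, val=-7

Final answer: -7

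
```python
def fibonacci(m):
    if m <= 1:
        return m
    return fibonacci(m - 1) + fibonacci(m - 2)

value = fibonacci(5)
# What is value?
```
Call trace (a repeated sub-call is expanded the first time; later identical calls just restate its return value):
fibonacci(m=5)
  fibonacci(m=4)
    fibonacci(m=3)
      fibonacci(m=2)
        fibonacci(m=1)
        -> return 1
        fibonacci(m=0)
        -> return 0
      -> return 1
      fibonacci(m=1)
      -> return 1
    -> return 2
    fibonacci(m=2) -> return 1  (same call as traced above)
  -> return 3
  fibonacci(m=3) -> return 2  (same call as traced above)
-> return 5

Final answer: 5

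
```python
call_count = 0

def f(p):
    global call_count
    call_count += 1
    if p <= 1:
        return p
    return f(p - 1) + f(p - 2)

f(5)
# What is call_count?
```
Call trace (a repeated sub-call is expanded the first time; later identical calls just restate its return value):
f(p=5)
  f(p=4)
    f(p=3)
      f(p=2)
        f(p=1)
        -> return 1
        f(p=0)
        -> return 0
      -> return 1
      f(p=1)
      -> return 1
    -> return 2
    f(p=2) -> return 1  (same call as traced above)
  -> return 3
  f(p=3) -> return 2  (same call as traced above)
-> return 5

call_count is incremented once per call, so count the calls in each subtree. Let C(p) = number of calls made by f(p).
C(0) = C(1) = 1 (base case, no recursion); C(p) = 1 + C(p - 1) + C(p - 2) otherwise.
C(2) = 1 + C(1) + C(0) = 1 + 1 + 1 = 3
C(3) = 1 + C(2) + C(1) = 1 + 3 + 1 = 5
C(4) = 1 + C(3) + C(2) = 1 + 5 + 3 = 9
C(5) = 1 + C(4) + C(3) = 1 + 9 + 5 = 15
call_count = C(5) = 15

Final answer: 15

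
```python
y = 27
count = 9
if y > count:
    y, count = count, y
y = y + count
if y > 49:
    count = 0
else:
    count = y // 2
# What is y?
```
Trace:
  y=27
  y=27, count=9
  y=9, count=27
  y=36, count=27
  y=36, count=18

Final answer: 36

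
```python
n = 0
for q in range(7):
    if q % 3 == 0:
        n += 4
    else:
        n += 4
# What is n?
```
Trace:
  n=0
  n=4, q=0
  n=8, q=1
  n=12, q=2
  n=16, q=3
  n=20, q=4
  n=24, q=5
  n=28, q=6

Final answer: 28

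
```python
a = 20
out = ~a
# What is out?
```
Trace:
  a=20
  a=20, out=-21

Final answer: -21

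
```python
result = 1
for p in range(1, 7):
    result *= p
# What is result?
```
Trace:
  result=1
  result=1, p=1
  result=2, p=2
  result=6, p=3
  result=24, p=4
  result=120, p=5
  result=720, p=6

Final answer: 720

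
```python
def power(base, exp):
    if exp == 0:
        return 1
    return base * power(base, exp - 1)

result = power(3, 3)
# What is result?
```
Call trace:
power(base=3, exp=3)
  power(base=3, exp=2)
    power(base=3, exp=1)
      power(base=3, exp=0)
      -> return 1
    -> return 3
  -> return 9
-> return 27

Final answer: 27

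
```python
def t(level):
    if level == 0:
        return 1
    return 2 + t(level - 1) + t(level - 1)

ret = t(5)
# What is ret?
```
Call trace (a repeated sub-call is expanded the first time; later identical calls just restate its return value):
t(level=5)
  t(level=4)
    t(level=3)
      t(level=2)
        t(level=1)
          t(level=0)
          -> return 1
          t(level=0)
          -> return 1
        -> return 4
        t(level=1) -> return 4  (same call as traced above)
      -> return 10
      t(level=2) -> return 10  (same call as traced above)
    -> return 22
    t(level=3) -> return 22  (same call as traced above)
  -> return 46
  t(level=4) -> return 46  (same call as traced above)
-> return 94

Final answer: 94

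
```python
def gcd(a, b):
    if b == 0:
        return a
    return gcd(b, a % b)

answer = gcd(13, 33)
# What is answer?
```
Call trace:
gcd(a=13, b=33)
  gcd(a=33, b=13)
    gcd(a=13, b=7)
      gcd(a=7, b=6)
        gcd(a=6, b=1)
          gcd(a=1, b=0)
          -> return 1
        -> return 1
      -> return 1
    -> return 1
  -> return 1
-> return 1

Final answer: 1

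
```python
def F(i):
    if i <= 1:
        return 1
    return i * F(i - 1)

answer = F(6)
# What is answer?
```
Call trace:
F(i=6)
  F(i=5)
    F(i=4)
      F(i=3)
        F(i=2)
          F(i=1)
          -> return 1
        -> return 2
      -> return 6
    -> return 24
  -> return 120
-> return 720

Final answer: 720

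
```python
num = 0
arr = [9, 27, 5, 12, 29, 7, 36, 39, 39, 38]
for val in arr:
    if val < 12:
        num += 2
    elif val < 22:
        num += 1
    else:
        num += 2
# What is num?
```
Trace:
  num=0
  num=2, val=9
  num=4, val=27
  num=6, val=5
  num=7, val=12
  num=9, val=29
  num=11, val=7
  num=13, val=36
  num=15, val=39
  num=17, val=39
  num=19, val=38

Final answer: 19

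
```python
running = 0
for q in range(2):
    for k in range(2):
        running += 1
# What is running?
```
Trace:
  running=0
  running=1, q=0, k=0
  running=2, q=0, k=1
  running=3, q=1, k=0
  running=4, q=1, k=1

Final answer: 4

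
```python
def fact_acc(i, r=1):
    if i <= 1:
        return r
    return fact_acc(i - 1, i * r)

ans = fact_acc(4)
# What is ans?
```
Call trace:
fact_acc(i=4, r=1)
  fact_acc(i=3, r=4)
    fact_acc(i=2, r=12)
      fact_acc(i=1, r=24)
      -> return 24
    -> return 24
  -> return 24
-> return 24

Final answer: 24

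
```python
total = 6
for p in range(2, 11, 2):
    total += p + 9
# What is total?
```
Trace:
  total=6
  total=17, p=2
  total=30, p=4
  total=45, p=6
  total=62, p=8
  total=81, p=10

Final answer: 81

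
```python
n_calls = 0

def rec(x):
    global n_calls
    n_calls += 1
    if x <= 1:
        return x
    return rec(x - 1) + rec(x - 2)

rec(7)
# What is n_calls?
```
Call trace (a repeated sub-call is expanded the first time; later identical calls just restate its return value):
rec(x=7)
  rec(x=6)
    rec(x=5)
      rec(x=4)
        rec(x=3)
          rec(x=2)
            rec(x=1)
            -> return 1
            rec(x=0)
            -> return 0
          -> return 1
          rec(x=1)
          -> return 1
        -> return 2
        rec(x=2) -> return 1  (same call as traced above)
      -> return 3
      rec(x=3) -> return 2  (same call as traced above)
    -> return 5
    rec(x=4) -> return 3  (same call as traced above)
  -> return 8
  rec(x=5) -> return 5  (same call as traced above)
-> return 13

n_calls is incremented once per call, so count the calls in each subtree. Let C(x) = number of calls made by rec(x).
C(0) = C(1) = 1 (base case, no recursion); C(x) = 1 + C(x - 1) + C(x - 2) otherwise.
C(2) = 1 + C(1) + C(0) = 1 + 1 + 1 = 3
C(3) = 1 + C(2) + C(1) = 1 + 3 + 1 = 5
C(4) = 1 + C(3) + C(2) = 1 + 5 + 3 = 9
C(5) = 1 + C(4) + C(3) = 1 + 9 + 5 = 15
C(6) = 1 + C(5) + C(4) = 1 + 15 + 9 = 25
C(7) = 1 + C(6) + C(5) = 1 + 25 + 15 = 41
n_calls = C(7) = 41

Final answer: 41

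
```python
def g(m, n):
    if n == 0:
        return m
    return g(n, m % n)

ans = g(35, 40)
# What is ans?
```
Call trace:
g(m=35, n=40)
  g(m=40, n=35)
    g(m=35, n=5)
      g(m=5, n=0)
      -> return 5
    -> return 5
  -> return 5
-> return 5

Final answer: 5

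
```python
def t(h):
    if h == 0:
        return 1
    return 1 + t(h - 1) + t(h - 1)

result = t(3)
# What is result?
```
Call trace (a repeated sub-call is expanded the first time; later identical calls just restate its return value):
t(h=3)
  t(h=2)
    t(h=1)
      t(h=0)
      -> return 1
      t(h=0)
      -> return 1
    -> return 3
    t(h=1) -> return 3  (same call as traced above)
  -> return 7
  t(h=2) -> return 7  (same call as traced above)
-> return 15

Final answer: 15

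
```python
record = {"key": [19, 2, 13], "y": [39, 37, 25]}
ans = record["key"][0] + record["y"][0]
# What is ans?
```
Trace:
  record={'key': [19, 2, 13], 'y': [39, 37, 25]}
  record={'key': [19, 2, 13], 'y': [39, 37, 25]}, ans=58

Final answer: 58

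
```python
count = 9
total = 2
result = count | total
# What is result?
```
Trace:
  count=9
  count=9, total=2
  count=9, total=2, result=11

Final answer: 11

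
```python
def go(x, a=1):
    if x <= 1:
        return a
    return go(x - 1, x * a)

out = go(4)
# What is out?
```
Call trace:
go(x=4, a=1)
  go(x=3, a=4)
    go(x=2, a=12)
      go(x=1, a=24)
      -> return 24
    -> return 24
  -> return 24
-> return 24

Final answer: 24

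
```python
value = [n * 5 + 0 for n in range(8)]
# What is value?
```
Trace:
  n=0
  n=1
  n=2
  n=3
  n=4
  n=5
  n=6
  n=7
  value=[0, 5, 10, 15, 20, 25, 30, 35]

Final answer: [0, 5, 10, 15, 20, 25, 30, 35]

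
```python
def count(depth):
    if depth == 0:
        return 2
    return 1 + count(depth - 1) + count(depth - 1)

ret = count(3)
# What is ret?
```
Call trace (a repeated sub-call is expanded the first time; later identical calls just restate its return value):
count(depth=3)
  count(depth=2)
    count(depth=1)
      count(depth=0)
      -> return 2
      count(depth=0)
      -> return 2
    -> return 5
    count(depth=1) -> return 5  (same call as traced above)
  -> return 11
  count(depth=2) -> return 11  (same call as traced above)
-> return 23

Final answer: 23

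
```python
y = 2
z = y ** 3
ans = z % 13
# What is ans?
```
Trace:
  y=2
  y=2, z=8
  y=2, z=8, ans=8

Final answer: 8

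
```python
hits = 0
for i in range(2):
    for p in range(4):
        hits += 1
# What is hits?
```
Trace:
  hits=0
  hits=1, i=0, p=0
  hits=2, i=0, p=1
  hits=3, i=0, p=2
  hits=4, i=0, p=3
  hits=5, i=1, p=0
  hits=6, i=1, p=1
  hits=7, i=1, p=2
  hits=8, i=1, p=3

Final answer: 8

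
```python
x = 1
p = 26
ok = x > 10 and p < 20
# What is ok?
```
Trace:
  x=1
  x=1, p=26
  x=1, p=26, ok=False

Final answer: False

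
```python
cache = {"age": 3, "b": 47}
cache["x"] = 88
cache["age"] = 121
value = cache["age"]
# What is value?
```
Trace:
  cache={'age': 3, 'b': 47}
  cache={'age': 3, 'b': 47, 'x': 88}
  cache={'age': 121, 'b': 47, 'x': 88}
  cache={'age': 121, 'b': 47, 'x': 88}, value=121

Final answer: 121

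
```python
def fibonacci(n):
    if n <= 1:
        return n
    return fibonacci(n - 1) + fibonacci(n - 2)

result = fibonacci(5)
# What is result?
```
Call trace (a repeated sub-call is expanded the first time; later identical calls just restate its return value):
fibonacci(n=5)
  fibonacci(n=4)
    fibonacci(n=3)
      fibonacci(n=2)
        fibonacci(n=1)
        -> return 1
        fibonacci(n=0)
        -> return 0
      -> return 1
      fibonacci(n=1)
      -> return 1
    -> return 2
    fibonacci(n=2) -> return 1  (same call as traced above)
  -> return 3
  fibonacci(n=3) -> return 2  (same call as traced above)
-> return 5

Final answer: 5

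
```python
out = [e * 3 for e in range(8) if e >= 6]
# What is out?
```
Trace:
  e=0
  e=1
  e=2
  e=3
  e=4
  e=5
  e=6
  e=7
  out=[18, 21]

Final answer: [18, 21]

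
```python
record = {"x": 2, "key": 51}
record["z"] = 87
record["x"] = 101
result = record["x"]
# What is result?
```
Trace:
  record={'x': 2, 'key': 51}
  record={'x': 2, 'key': 51, 'z': 87}
  record={'x': 101, 'key': 51, 'z': 87}
  record={'x': 101, 'key': 51, 'z': 87}, result=101

Final answer: 101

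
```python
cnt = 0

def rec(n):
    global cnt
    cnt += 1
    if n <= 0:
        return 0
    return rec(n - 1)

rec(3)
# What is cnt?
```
Call trace:
rec(n=3)
  rec(n=2)
    rec(n=1)
      rec(n=0)
      -> return 0
    -> return 0
  -> return 0
-> return 0

cnt is incremented once per call. rec is entered once for each n = 3, 2, 1, 0 (the n <= 0 call returns without recursing), i.e. 3 + 1 calls.
cnt = 4

Final answer: 4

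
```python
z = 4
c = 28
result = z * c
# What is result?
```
Trace:
  z=4
  z=4, c=28
  z=4, c=28, result=112

Final answer: 112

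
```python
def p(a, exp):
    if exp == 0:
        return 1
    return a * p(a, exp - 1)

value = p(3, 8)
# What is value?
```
Call trace:
p(a=3, exp=8)
  p(a=3, exp=7)
    p(a=3, exp=6)
      p(a=3, exp=5)
        p(a=3, exp=4)
          p(a=3, exp=3)
            p(a=3, exp=2)
              p(a=3, exp=1)
                p(a=3, exp=0)
                -> return 1
              -> return 3
            -> return 9
          -> return 27
        -> return 81
      -> return 243
    -> return 729
  -> return 2187
-> return 6561

Final answer: 6561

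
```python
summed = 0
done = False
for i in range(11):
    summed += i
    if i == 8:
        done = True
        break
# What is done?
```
Trace:
  summed=0
  summed=0, done=False
  summed=0, done=False, i=0
  summed=1, done=False, i=1
  summed=3, done=False, i=2
  summed=6, done=False, i=3
  summed=10, done=False, i=4
  summed=15, done=False, i=5
  summed=21, done=False, i=6
  summed=28, done=False, i=7
  summed=36, done=True, i=8

Final answer: True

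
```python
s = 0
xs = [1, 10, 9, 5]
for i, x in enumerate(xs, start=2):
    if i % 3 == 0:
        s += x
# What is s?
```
Trace:
  s=0
  s=0, i=2, x=1
  s=10, i=3, x=10
  s=10, i=4, x=9
  s=10, i=5, x=5

Final answer: 10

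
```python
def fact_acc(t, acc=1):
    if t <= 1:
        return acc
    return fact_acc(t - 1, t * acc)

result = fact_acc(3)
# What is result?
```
Call trace:
fact_acc(t=3, acc=1)
  fact_acc(t=2, acc=3)
    fact_acc(t=1, acc=6)
    -> return 6
  -> return 6
-> return 6

Final answer: 6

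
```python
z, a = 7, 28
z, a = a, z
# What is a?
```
Trace:
  z=7, a=28
  z=28, a=7

Final answer: 7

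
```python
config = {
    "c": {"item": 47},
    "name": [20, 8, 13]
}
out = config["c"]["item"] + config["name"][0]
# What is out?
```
Trace:
  config={'c': {'item': 47}, 'name': [20, 8, 13]}
  config={'c': {'item': 47}, 'name': [20, 8, 13]}, out=67

Final answer: 67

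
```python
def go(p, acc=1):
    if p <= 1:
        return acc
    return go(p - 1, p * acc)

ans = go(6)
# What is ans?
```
Call trace:
go(p=6, acc=1)
  go(p=5, acc=6)
    go(p=4, acc=30)
      go(p=3, acc=120)
        go(p=2, acc=360)
          go(p=1, acc=720)
          -> return 720
        -> return 720
      -> return 720
    -> return 720
  -> return 720
-> return 720

Final answer: 720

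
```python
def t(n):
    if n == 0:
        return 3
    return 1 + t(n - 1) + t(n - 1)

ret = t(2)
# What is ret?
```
Call trace (a repeated sub-call is expanded the first time; later identical calls just restate its return value):
t(n=2)
  t(n=1)
    t(n=0)
    -> return 3
    t(n=0)
    -> return 3
  -> return 7
  t(n=1) -> return 7  (same call as traced above)
-> return 15

Final answer: 15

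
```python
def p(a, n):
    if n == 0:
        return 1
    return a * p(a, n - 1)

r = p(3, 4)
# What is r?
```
Call trace:
p(a=3, n=4)
  p(a=3, n=3)
    p(a=3, n=2)
      p(a=3, n=1)
        p(a=3, n=0)
        -> return 1
      -> return 3
    -> return 9
  -> return 27
-> return 81

Final answer: 81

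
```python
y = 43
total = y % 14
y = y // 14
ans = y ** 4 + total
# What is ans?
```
Trace:
  y=43
  y=43, total=1
  y=3, total=1
  y=3, total=1, ans=82

Final answer: 82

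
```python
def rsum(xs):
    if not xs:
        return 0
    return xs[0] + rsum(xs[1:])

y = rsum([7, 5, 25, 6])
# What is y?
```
Call trace:
rsum(xs=[7, 5, 25, 6])
  rsum(xs=[5, 25, 6])
    rsum(xs=[25, 6])
      rsum(xs=[6])
        rsum(xs=[])
        -> return 0
      -> return 6
    -> return 31
  -> return 36
-> return 43

Final answer: 43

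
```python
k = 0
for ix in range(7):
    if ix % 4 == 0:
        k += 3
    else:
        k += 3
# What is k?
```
Trace:
  k=0
  k=3, ix=0
  k=6, ix=1
  k=9, ix=2
  k=12, ix=3
  k=15, ix=4
  k=18, ix=5
  k=21, ix=6

Final answer: 21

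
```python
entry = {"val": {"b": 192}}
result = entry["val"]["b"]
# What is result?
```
Trace:
  entry={'val': {'b': 192}}
  entry={'val': {'b': 192}}, result=192

Final answer: 192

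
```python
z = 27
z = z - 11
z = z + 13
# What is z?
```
Trace:
  z=27
  z=16
  z=29

Final answer: 29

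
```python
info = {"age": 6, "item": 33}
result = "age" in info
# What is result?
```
Trace:
  info={'age': 6, 'item': 33}
  info={'age': 6, 'item': 33}, result=True

Final answer: True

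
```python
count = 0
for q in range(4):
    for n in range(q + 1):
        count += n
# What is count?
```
Trace:
  count=0
  count=0, q=0, n=0
  count=0, q=1, n=0
  count=1, q=1, n=1
  count=1, q=2, n=0
  count=2, q=2, n=1
  count=4, q=2, n=2
  count=4, q=3, n=0
  count=5, q=3, n=1
  count=7, q=3, n=2
  count=10, q=3, n=3

Final answer: 10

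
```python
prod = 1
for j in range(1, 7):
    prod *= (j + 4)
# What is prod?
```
Trace:
  prod=1
  prod=5, j=1
  prod=30, j=2
  prod=210, j=3
  prod=1680, j=4
  prod=15120, j=5
  prod=151200, j=6

Final answer: 151200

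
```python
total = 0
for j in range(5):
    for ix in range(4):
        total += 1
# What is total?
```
Trace:
  total=0
  total=1, j=0, ix=0
  total=2, j=0, ix=1
  total=3, j=0, ix=2
  total=4, j=0, ix=3
  total=5, j=1, ix=0
  total=6, j=1, ix=1
  total=7, j=1, ix=2
  total=8, j=1, ix=3
  total=9, j=2, ix=0
  total=10, j=2, ix=1
  total=11, j=2, ix=2
  total=12, j=2, ix=3
  total=13, j=3, ix=0
  total=14, j=3, ix=1
  total=15, j=3, ix=2
  total=16, j=3, ix=3
  total=17, j=4, ix=0
  total=18, j=4, ix=1
  total=19, j=4, ix=2
  total=20, j=4, ix=3

Final answer: 20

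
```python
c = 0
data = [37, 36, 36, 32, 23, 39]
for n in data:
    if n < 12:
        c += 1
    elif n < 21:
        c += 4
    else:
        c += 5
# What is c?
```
Trace:
  c=0
  c=5, n=37
  c=10, n=36
  c=15, n=36
  c=20, n=32
  c=25, n=23
  c=30, n=39

Final answer: 30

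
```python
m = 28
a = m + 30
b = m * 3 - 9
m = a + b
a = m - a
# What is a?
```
Trace:
  m=28
  m=28, a=58
  m=28, a=58, b=75
  m=133, a=58, b=75
  m=133, a=75, b=75

Final answer: 75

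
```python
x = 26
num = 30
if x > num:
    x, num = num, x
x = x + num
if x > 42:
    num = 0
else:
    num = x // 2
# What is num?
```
Trace:
  x=26
  x=26, num=30
  x=26, num=30
  x=56, num=30
  x=56, num=0

Final answer: 0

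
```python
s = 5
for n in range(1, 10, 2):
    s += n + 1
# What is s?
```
Trace:
  s=5
  s=7, n=1
  s=11, n=3
  s=17, n=5
  s=25, n=7
  s=35, n=9

Final answer: 35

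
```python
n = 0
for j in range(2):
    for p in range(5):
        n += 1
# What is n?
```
Trace:
  n=0
  n=1, j=0, p=0
  n=2, j=0, p=1
  n=3, j=0, p=2
  n=4, j=0, p=3
  n=5, j=0, p=4
  n=6, j=1, p=0
  n=7, j=1, p=1
  n=8, j=1, p=2
  n=9, j=1, p=3
  n=10, j=1, p=4

Final answer: 10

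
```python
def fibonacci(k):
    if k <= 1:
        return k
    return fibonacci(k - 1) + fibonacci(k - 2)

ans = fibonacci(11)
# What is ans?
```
Call trace (a repeated sub-call is expanded the first time; later identical calls just restate its return value):
fibonacci(k=11)
  fibonacci(k=10)
    fibonacci(k=9)
      fibonacci(k=8)
        fibonacci(k=7)
          fibonacci(k=6)
            fibonacci(k=5)
              fibonacci(k=4)
                fibonacci(k=3)
                  fibonacci(k=2)
                    fibonacci(k=1)
                    -> return 1
                    fibonacci(k=0)
                    -> return 0
                  -> return 1
                  fibonacci(k=1)
                  -> return 1
                -> return 2
                fibonacci(k=2) -> return 1  (same call as traced above)
              -> return 3
              fibonacci(k=3) -> return 2  (same call as traced above)
            -> return 5
            fibonacci(k=4) -> return 3  (same call as traced above)
          -> return 8
          fibonacci(k=5) -> return 5  (same call as traced above)
        -> return 13
        fibonacci(k=6) -> return 8  (same call as traced above)
      -> return 21
      fibonacci(k=7) -> return 13  (same call as traced above)
    -> return 34
    fibonacci(k=8) -> return 21  (same call as traced above)
  -> return 55
  fibonacci(k=9) -> return 34  (same call as traced above)
-> return 89

Final answer: 89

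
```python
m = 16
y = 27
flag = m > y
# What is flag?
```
Trace:
  m=16
  m=16, y=27
  m=16, y=27, flag=False

Final answer: False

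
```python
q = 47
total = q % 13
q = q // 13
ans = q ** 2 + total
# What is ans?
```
Trace:
  q=47
  q=47, total=8
  q=3, total=8
  q=3, total=8, ans=17

Final answer: 17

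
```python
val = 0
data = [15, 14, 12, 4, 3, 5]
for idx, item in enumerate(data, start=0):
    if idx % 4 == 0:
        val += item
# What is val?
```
Trace:
  val=0
  val=15, idx=0, item=15
  val=15, idx=1, item=14
  val=15, idx=2, item=12
  val=15, idx=3, item=4
  val=18, idx=4, item=3
  val=18, idx=5, item=5

Final answer: 18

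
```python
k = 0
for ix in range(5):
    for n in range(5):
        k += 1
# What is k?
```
Trace:
  k=0
  k=1, ix=0, n=0
  k=2, ix=0, n=1
  k=3, ix=0, n=2
  k=4, ix=0, n=3
  k=5, ix=0, n=4
  k=6, ix=1, n=0
  k=7, ix=1, n=1
  k=8, ix=1, n=2
  k=9, ix=1, n=3
  k=10, ix=1, n=4
  k=11, ix=2, n=0
  k=12, ix=2, n=1
  k=13, ix=2, n=2
  k=14, ix=2, n=3
  k=15, ix=2, n=4
  k=16, ix=3, n=0
  k=17, ix=3, n=1
  k=18, ix=3, n=2
  k=19, ix=3, n=3
  k=20, ix=3, n=4
  k=21, ix=4, n=0
  k=22, ix=4, n=1
  k=23, ix=4, n=2
  k=24, ix=4, n=3
  k=25, ix=4, n=4

Final answer: 25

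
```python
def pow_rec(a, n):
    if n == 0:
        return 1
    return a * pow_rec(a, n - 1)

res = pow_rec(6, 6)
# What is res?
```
Call trace:
pow_rec(a=6, n=6)
  pow_rec(a=6, n=5)
    pow_rec(a=6, n=4)
      pow_rec(a=6, n=3)
        pow_rec(a=6, n=2)
          pow_rec(a=6, n=1)
            pow_rec(a=6, n=0)
            -> return 1
          -> return 6
        -> return 36
      -> return 216
    -> return 1296
  -> return 7776
-> return 46656

Final answer: 46656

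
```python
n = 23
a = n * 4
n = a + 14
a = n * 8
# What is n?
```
Trace:
  n=23
  n=23, a=92
  n=106, a=92
  n=106, a=848

Final answer: 106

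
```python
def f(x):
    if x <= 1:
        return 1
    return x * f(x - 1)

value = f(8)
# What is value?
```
Call trace:
f(x=8)
  f(x=7)
    f(x=6)
      f(x=5)
        f(x=4)
          f(x=3)
            f(x=2)
              f(x=1)
              -> return 1
            -> return 2
          -> return 6
        -> return 24
      -> return 120
    -> return 720
  -> return 5040
-> return 40320

Final answer: 40320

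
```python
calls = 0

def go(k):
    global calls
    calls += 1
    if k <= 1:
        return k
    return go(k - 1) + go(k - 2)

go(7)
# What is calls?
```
Call trace (a repeated sub-call is expanded the first time; later identical calls just restate its return value):
go(k=7)
  go(k=6)
    go(k=5)
      go(k=4)
        go(k=3)
          go(k=2)
            go(k=1)
            -> return 1
            go(k=0)
            -> return 0
          -> return 1
          go(k=1)
          -> return 1
        -> return 2
        go(k=2) -> return 1  (same call as traced above)
      -> return 3
      go(k=3) -> return 2  (same call as traced above)
    -> return 5
    go(k=4) -> return 3  (same call as traced above)
  -> return 8
  go(k=5) -> return 5  (same call as traced above)
-> return 13

calls is incremented once per call, so count the calls in each subtree. Let C(k) = number of calls made by go(k).
C(0) = C(1) = 1 (base case, no recursion); C(k) = 1 + C(k - 1) + C(k - 2) otherwise.
C(2) = 1 + C(1) + C(0) = 1 + 1 + 1 = 3
C(3) = 1 + C(2) + C(1) = 1 + 3 + 1 = 5
C(4) = 1 + C(3) + C(2) = 1 + 5 + 3 = 9
C(5) = 1 + C(4) + C(3) = 1 + 9 + 5 = 15
C(6) = 1 + C(5) + C(4) = 1 + 15 + 9 = 25
C(7) = 1 + C(6) + C(5) = 1 + 25 + 15 = 41
calls = C(7) = 41

Final answer: 41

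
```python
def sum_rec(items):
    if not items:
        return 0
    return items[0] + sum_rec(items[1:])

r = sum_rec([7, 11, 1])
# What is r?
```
Call trace:
sum_rec(items=[7, 11, 1])
  sum_rec(items=[11, 1])
    sum_rec(items=[1])
      sum_rec(items=[])
      -> return 0
    -> return 1
  -> return 12
-> return 19

Final answer: 19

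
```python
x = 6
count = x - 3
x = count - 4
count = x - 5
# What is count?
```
Trace:
  x=6
  x=6, count=3
  x=-1, count=3
  x=-1, count=-6

Final answer: -6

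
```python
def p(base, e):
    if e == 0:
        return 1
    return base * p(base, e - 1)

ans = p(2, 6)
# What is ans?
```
Call trace:
p(base=2, e=6)
  p(base=2, e=5)
    p(base=2, e=4)
      p(base=2, e=3)
        p(base=2, e=2)
          p(base=2, e=1)
            p(base=2, e=0)
            -> return 1
          -> return 2
        -> return 4
      -> return 8
    -> return 16
  -> return 32
-> return 64

Final answer: 64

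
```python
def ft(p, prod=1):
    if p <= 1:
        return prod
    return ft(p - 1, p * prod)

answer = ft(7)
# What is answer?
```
Call trace:
ft(p=7, prod=1)
  ft(p=6, prod=7)
    ft(p=5, prod=42)
      ft(p=4, prod=210)
        ft(p=3, prod=840)
          ft(p=2, prod=2520)
            ft(p=1, prod=5040)
            -> return 5040
          -> return 5040
        -> return 5040
      -> return 5040
    -> return 5040
  -> return 5040
-> return 5040

Final answer: 5040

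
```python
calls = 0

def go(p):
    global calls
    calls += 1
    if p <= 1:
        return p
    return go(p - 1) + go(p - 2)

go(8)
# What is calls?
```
Call trace (a repeated sub-call is expanded the first time; later identical calls just restate its return value):
go(p=8)
  go(p=7)
    go(p=6)
      go(p=5)
        go(p=4)
          go(p=3)
            go(p=2)
              go(p=1)
              -> return 1
              go(p=0)
              -> return 0
            -> return 1
            go(p=1)
            -> return 1
          -> return 2
          go(p=2) -> return 1  (same call as traced above)
        -> return 3
        go(p=3) -> return 2  (same call as traced above)
      -> return 5
      go(p=4) -> return 3  (same call as traced above)
    -> return 8
    go(p=5) -> return 5  (same call as traced above)
  -> return 13
  go(p=6) -> return 8  (same call as traced above)
-> return 21

calls is incremented once per call, so count the calls in each subtree. Let C(p) = number of calls made by go(p).
C(0) = C(1) = 1 (base case, no recursion); C(p) = 1 + C(p - 1) + C(p - 2) otherwise.
C(2) = 1 + C(1) + C(0) = 1 + 1 + 1 = 3
C(3) = 1 + C(2) + C(1) = 1 + 3 + 1 = 5
C(4) = 1 + C(3) + C(2) = 1 + 5 + 3 = 9
C(5) = 1 + C(4) + C(3) = 1 + 9 + 5 = 15
C(6) = 1 + C(5) + C(4) = 1 + 15 + 9 = 25
C(7) = 1 + C(6) + C(5) = 1 + 25 + 15 = 41
C(8) = 1 + C(7) + C(6) = 1 + 41 + 25 = 67
calls = C(8) = 67

Final answer: 67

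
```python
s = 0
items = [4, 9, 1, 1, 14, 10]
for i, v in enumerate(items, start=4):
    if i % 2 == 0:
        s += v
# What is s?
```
Trace:
  s=0
  s=4, i=4, v=4
  s=4, i=5, v=9
  s=5, i=6, v=1
  s=5, i=7, v=1
  s=19, i=8, v=14
  s=19, i=9, v=10

Final answer: 19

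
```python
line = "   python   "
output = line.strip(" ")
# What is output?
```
Trace:
  line='   python   '
  line='   python   ', output='python'

Final answer: 'python'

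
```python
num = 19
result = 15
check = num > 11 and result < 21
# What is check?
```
Trace:
  num=19
  num=19, result=15
  num=19, result=15, check=True

Final answer: True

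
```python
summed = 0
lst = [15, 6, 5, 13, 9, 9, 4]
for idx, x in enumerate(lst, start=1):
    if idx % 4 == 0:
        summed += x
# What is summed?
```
Trace:
  summed=0
  summed=0, idx=1, x=15
  summed=0, idx=2, x=6
  summed=0, idx=3, x=5
  summed=13, idx=4, x=13
  summed=13, idx=5, x=9
  summed=13, idx=6, x=9
  summed=13, idx=7, x=4

Final answer: 13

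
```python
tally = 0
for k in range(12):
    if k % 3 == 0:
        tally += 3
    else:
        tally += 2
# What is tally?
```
Trace:
  tally=0
  tally=3, k=0
  tally=5, k=1
  tally=7, k=2
  tally=10, k=3
  tally=12, k=4
  tally=14, k=5
  tally=17, k=6
  tally=19, k=7
  tally=21, k=8
  tally=24, k=9
  tally=26, k=10
  tally=28, k=11

Final answer: 28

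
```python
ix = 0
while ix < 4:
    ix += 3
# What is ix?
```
Trace:
  ix=0
  ix=3
  ix=6

Final answer: 6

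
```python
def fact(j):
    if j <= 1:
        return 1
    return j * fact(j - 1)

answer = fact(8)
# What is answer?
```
Call trace:
fact(j=8)
  fact(j=7)
    fact(j=6)
      fact(j=5)
        fact(j=4)
          fact(j=3)
            fact(j=2)
              fact(j=1)
              -> return 1
            -> return 2
          -> return 6
        -> return 24
      -> return 120
    -> return 720
  -> return 5040
-> return 40320

Final answer: 40320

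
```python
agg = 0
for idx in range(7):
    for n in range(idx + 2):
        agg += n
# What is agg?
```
Trace:
  agg=0
  agg=0, idx=0, n=0
  agg=1, idx=0, n=1
  agg=1, idx=1, n=0
  agg=2, idx=1, n=1
  agg=4, idx=1, n=2
  agg=4, idx=2, n=0
  agg=5, idx=2, n=1
  agg=7, idx=2, n=2
  agg=10, idx=2, n=3
  agg=10, idx=3, n=0
  agg=11, idx=3, n=1
  agg=13, idx=3, n=2
  agg=16, idx=3, n=3
  agg=20, idx=3, n=4
  agg=20, idx=4, n=0
  agg=21, idx=4, n=1
  agg=23, idx=4, n=2
  agg=26, idx=4, n=3
  agg=30, idx=4, n=4
  agg=35, idx=4, n=5
  agg=35, idx=5, n=0
  agg=36, idx=5, n=1
  agg=38, idx=5, n=2
  agg=41, idx=5, n=3
  agg=45, idx=5, n=4
  agg=50, idx=5, n=5
  agg=56, idx=5, n=6
  agg=56, idx=6, n=0
  agg=57, idx=6, n=1
  agg=59, idx=6, n=2
  agg=62, idx=6, n=3
  agg=66, idx=6, n=4
  agg=71, idx=6, n=5
  agg=77, idx=6, n=6
  agg=84, idx=6, n=7

Final answer: 84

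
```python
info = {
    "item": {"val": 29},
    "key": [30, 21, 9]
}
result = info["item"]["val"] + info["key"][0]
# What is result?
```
Trace:
  info={'item': {'val': 29}, 'key': [30, 21, 9]}
  info={'item': {'val': 29}, 'key': [30, 21, 9]}, result=59

Final answer: 59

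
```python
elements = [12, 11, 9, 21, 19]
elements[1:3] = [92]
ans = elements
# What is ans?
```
Trace:
  elements=[12, 11, 9, 21, 19]
  elements=[12, 92, 21, 19]
  elements=[12, 92, 21, 19], ans=[12, 92, 21, 19]

Final answer: [12, 92, 21, 19]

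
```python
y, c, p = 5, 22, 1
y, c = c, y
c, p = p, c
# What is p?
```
Trace:
  y=5, c=22, p=1
  y=22, c=5, p=1
  y=22, c=1, p=5

Final answer: 5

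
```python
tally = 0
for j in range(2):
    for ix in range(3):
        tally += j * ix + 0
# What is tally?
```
Trace:
  tally=0
  tally=0, j=0, ix=0
  tally=0, j=0, ix=1
  tally=0, j=0, ix=2
  tally=0, j=1, ix=0
  tally=1, j=1, ix=1
  tally=3, j=1, ix=2

Final answer: 3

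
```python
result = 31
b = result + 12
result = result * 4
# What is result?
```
Trace:
  result=31
  result=31, b=43
  result=124, b=43

Final answer: 124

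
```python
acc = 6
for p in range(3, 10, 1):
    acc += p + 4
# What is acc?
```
Trace:
  acc=6
  acc=13, p=3
  acc=21, p=4
  acc=30, p=5
  acc=40, p=6
  acc=51, p=7
  acc=63, p=8
  acc=76, p=9

Final answer: 76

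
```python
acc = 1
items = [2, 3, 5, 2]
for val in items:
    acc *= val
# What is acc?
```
Trace:
  acc=1
  acc=2, val=2
  acc=6, val=3
  acc=30, val=5
  acc=60, val=2

Final answer: 60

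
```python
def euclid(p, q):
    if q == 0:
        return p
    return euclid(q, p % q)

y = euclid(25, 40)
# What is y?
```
Call trace:
euclid(p=25, q=40)
  euclid(p=40, q=25)
    euclid(p=25, q=15)
      euclid(p=15, q=10)
        euclid(p=10, q=5)
          euclid(p=5, q=0)
          -> return 5
        -> return 5
      -> return 5
    -> return 5
  -> return 5
-> return 5

Final answer: 5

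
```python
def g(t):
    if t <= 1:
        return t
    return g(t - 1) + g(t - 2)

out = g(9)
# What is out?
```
Call trace (a repeated sub-call is expanded the first time; later identical calls just restate its return value):
g(t=9)
  g(t=8)
    g(t=7)
      g(t=6)
        g(t=5)
          g(t=4)
            g(t=3)
              g(t=2)
                g(t=1)
                -> return 1
                g(t=0)
                -> return 0
              -> return 1
              g(t=1)
              -> return 1
            -> return 2
            g(t=2) -> return 1  (same call as traced above)
          -> return 3
          g(t=3) -> return 2  (same call as traced above)
        -> return 5
        g(t=4) -> return 3  (same call as traced above)
      -> return 8
      g(t=5) -> return 5  (same call as traced above)
    -> return 13
    g(t=6) -> return 8  (same call as traced above)
  -> return 21
  g(t=7) -> return 13  (same call as traced above)
-> return 34

Final answer: 34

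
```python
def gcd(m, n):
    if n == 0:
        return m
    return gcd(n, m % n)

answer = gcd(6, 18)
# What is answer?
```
Call trace:
gcd(m=6, n=18)
  gcd(m=18, n=6)
    gcd(m=6, n=0)
    -> return 6
  -> return 6
-> return 6

Final answer: 6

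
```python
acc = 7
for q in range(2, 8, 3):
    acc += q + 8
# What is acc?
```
Trace:
  acc=7
  acc=17, q=2
  acc=30, q=5

Final answer: 30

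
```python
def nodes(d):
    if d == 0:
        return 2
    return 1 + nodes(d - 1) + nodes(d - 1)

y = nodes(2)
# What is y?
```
Call trace (a repeated sub-call is expanded the first time; later identical calls just restate its return value):
nodes(d=2)
  nodes(d=1)
    nodes(d=0)
    -> return 2
    nodes(d=0)
    -> return 2
  -> return 5
  nodes(d=1) -> return 5  (same call as traced above)
-> return 11

Final answer: 11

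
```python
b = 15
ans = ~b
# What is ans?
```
Trace:
  b=15
  b=15, ans=-16

Final answer: -16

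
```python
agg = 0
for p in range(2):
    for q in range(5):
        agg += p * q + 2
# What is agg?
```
Trace:
  agg=0
  agg=2, p=0, q=0
  agg=4, p=0, q=1
  agg=6, p=0, q=2
  agg=8, p=0, q=3
  agg=10, p=0, q=4
  agg=12, p=1, q=0
  agg=15, p=1, q=1
  agg=19, p=1, q=2
  agg=24, p=1, q=3
  agg=30, p=1, q=4

Final answer: 30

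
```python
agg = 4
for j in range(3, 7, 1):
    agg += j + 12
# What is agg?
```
Trace:
  agg=4
  agg=19, j=3
  agg=35, j=4
  agg=52, j=5
  agg=70, j=6

Final answer: 70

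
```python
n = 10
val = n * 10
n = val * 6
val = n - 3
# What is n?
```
Trace:
  n=10
  n=10, val=100
  n=600, val=100
  n=600, val=597

Final answer: 600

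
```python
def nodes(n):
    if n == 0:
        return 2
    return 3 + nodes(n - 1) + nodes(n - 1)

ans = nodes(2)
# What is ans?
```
Call trace (a repeated sub-call is expanded the first time; later identical calls just restate its return value):
nodes(n=2)
  nodes(n=1)
    nodes(n=0)
    -> return 2
    nodes(n=0)
    -> return 2
  -> return 7
  nodes(n=1) -> return 7  (same call as traced above)
-> return 17

Final answer: 17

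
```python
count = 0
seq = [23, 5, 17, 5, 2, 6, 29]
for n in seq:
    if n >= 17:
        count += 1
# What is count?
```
Trace:
  count=0
  count=1, n=23
  count=1, n=5
  count=2, n=17
  count=2, n=5
  count=2, n=2
  count=2, n=6
  count=3, n=29

Final answer: 3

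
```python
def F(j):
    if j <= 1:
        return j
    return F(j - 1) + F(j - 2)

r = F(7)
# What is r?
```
Call trace (a repeated sub-call is expanded the first time; later identical calls just restate its return value):
F(j=7)
  F(j=6)
    F(j=5)
      F(j=4)
        F(j=3)
          F(j=2)
            F(j=1)
            -> return 1
            F(j=0)
            -> return 0
          -> return 1
          F(j=1)
          -> return 1
        -> return 2
        F(j=2) -> return 1  (same call as traced above)
      -> return 3
      F(j=3) -> return 2  (same call as traced above)
    -> return 5
    F(j=4) -> return 3  (same call as traced above)
  -> return 8
  F(j=5) -> return 5  (same call as traced above)
-> return 13

Final answer: 13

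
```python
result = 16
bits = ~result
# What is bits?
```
Trace:
  result=16
  result=16, bits=-17

Final answer: -17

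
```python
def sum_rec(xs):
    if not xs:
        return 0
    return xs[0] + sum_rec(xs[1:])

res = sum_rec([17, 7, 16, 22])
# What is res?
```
Call trace:
sum_rec(xs=[17, 7, 16, 22])
  sum_rec(xs=[7, 16, 22])
    sum_rec(xs=[16, 22])
      sum_rec(xs=[22])
        sum_rec(xs=[])
        -> return 0
      -> return 22
    -> return 38
  -> return 45
-> return 62

Final answer: 62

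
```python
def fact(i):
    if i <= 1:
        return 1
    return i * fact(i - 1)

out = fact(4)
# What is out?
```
Call trace:
fact(i=4)
  fact(i=3)
    fact(i=2)
      fact(i=1)
      -> return 1
    -> return 2
  -> return 6
-> return 24

Final answer: 24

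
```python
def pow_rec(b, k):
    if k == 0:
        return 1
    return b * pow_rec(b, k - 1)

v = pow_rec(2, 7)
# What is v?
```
Call trace:
pow_rec(b=2, k=7)
  pow_rec(b=2, k=6)
    pow_rec(b=2, k=5)
      pow_rec(b=2, k=4)
        pow_rec(b=2, k=3)
          pow_rec(b=2, k=2)
            pow_rec(b=2, k=1)
              pow_rec(b=2, k=0)
              -> return 1
            -> return 2
          -> return 4
        -> return 8
      -> return 16
    -> return 32
  -> return 64
-> return 128

Final answer: 128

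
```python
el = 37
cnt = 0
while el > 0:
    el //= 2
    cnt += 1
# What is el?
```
Trace:
  el=37
  el=37, cnt=0
  el=18, cnt=1
  el=9, cnt=2
  el=4, cnt=3
  el=2, cnt=4
  el=1, cnt=5
  el=0, cnt=6

Final answer: 0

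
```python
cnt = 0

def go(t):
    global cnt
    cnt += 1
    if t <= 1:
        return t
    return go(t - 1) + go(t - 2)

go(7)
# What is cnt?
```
Call trace (a repeated sub-call is expanded the first time; later identical calls just restate its return value):
go(t=7)
  go(t=6)
    go(t=5)
      go(t=4)
        go(t=3)
          go(t=2)
            go(t=1)
            -> return 1
            go(t=0)
            -> return 0
          -> return 1
          go(t=1)
          -> return 1
        -> return 2
        go(t=2) -> return 1  (same call as traced above)
      -> return 3
      go(t=3) -> return 2  (same call as traced above)
    -> return 5
    go(t=4) -> return 3  (same call as traced above)
  -> return 8
  go(t=5) -> return 5  (same call as traced above)
-> return 13

cnt is incremented once per call, so count the calls in each subtree. Let C(t) = number of calls made by go(t).
C(0) = C(1) = 1 (base case, no recursion); C(t) = 1 + C(t - 1) + C(t - 2) otherwise.
C(2) = 1 + C(1) + C(0) = 1 + 1 + 1 = 3
C(3) = 1 + C(2) + C(1) = 1 + 3 + 1 = 5
C(4) = 1 + C(3) + C(2) = 1 + 5 + 3 = 9
C(5) = 1 + C(4) + C(3) = 1 + 9 + 5 = 15
C(6) = 1 + C(5) + C(4) = 1 + 15 + 9 = 25
C(7) = 1 + C(6) + C(5) = 1 + 25 + 15 = 41
cnt = C(7) = 41

Final answer: 41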